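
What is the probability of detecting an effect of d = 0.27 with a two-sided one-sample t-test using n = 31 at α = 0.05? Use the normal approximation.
Power ≈ 0.32

Power calculation (one-sample t-test, normal approximation):
z_β = d · √n - z_{α/2}
z_β = 0.27 · √31 - 1.960
z_β = 0.27 · 5.568 - 1.960
z_β = -0.457

Power = Φ(z_β) = Φ(-0.457) ≈ 0.324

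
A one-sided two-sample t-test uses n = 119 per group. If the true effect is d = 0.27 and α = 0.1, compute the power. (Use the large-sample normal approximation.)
Power ≈ 0.79

Power calculation (two-sample t-test, normal approximation):
z_β = d · √(n/2) - z_α
z_β = 0.27 · √(119/2) - 1.282
z_β = 0.27 · 7.714 - 1.282
z_β = 0.801

Power = Φ(z_β) = Φ(0.801) ≈ 0.788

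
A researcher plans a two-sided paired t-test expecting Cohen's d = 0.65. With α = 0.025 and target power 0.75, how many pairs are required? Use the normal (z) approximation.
n = 21 pairs

Sample size formula (paired t-test, normal approximation):
n = ((z_{α/2} + z_β) / d)²

z_{α/2} = 2.241 (for α = 0.025, two-sided)
z_β = 0.674 (for power = 0.75)
d = 0.65

n = ((2.241 + 0.674) / 0.65)²
n = (4.485)²
n ≈ 20.12
Round up to the next whole number: n = 21 pairs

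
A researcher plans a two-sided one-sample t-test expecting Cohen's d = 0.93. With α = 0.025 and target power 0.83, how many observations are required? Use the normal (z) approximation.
n = 12

Sample size formula (one-sample t-test, normal approximation):
n = ((z_{α/2} + z_β) / d)²

z_{α/2} = 2.241 (for α = 0.025, two-sided)
z_β = 0.954 (for power = 0.83)
d = 0.93

n = ((2.241 + 0.954) / 0.93)²
n = (3.435)²
n ≈ 11.80
Round up to the next whole number: n = 12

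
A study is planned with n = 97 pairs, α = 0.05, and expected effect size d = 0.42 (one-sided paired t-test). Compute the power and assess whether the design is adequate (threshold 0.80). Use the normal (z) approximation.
Power ≈ 0.99; the study is adequately powered (power ≥ 0.80)

Power calculation (paired t-test, normal approximation):
z_β = d · √n - z_α
z_β = 0.42 · √97 - 1.645
z_β = 0.42 · 9.849 - 1.645
z_β = 2.492

Power = Φ(z_β) = Φ(2.492) ≈ 0.994

Effect size d = 0.42 is small by Cohen's convention (0.2/0.5/0.8).

Threshold: power ≥ 0.80 is conventionally adequate.
Power ≈ 0.99 → the study is adequately powered (power ≥ 0.80).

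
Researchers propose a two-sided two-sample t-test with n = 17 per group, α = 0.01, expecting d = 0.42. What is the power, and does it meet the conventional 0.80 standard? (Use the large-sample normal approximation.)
Power ≈ 0.09; the study is underpowered (power < 0.80)

Power calculation (two-sample t-test, normal approximation):
z_β = d · √(n/2) - z_{α/2}
z_β = 0.42 · √(17/2) - 2.576
z_β = 0.42 · 2.915 - 2.576
z_β = -1.351

Power = Φ(z_β) = Φ(-1.351) ≈ 0.088

Effect size d = 0.42 is small by Cohen's convention (0.2/0.5/0.8).

Threshold: power ≥ 0.80 is conventionally adequate.
Power ≈ 0.09 → the study is underpowered (power < 0.80).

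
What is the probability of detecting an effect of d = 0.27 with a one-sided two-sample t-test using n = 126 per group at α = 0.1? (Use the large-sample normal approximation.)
Power ≈ 0.81

Power calculation (two-sample t-test, normal approximation):
z_β = d · √(n/2) - z_α
z_β = 0.27 · √(126/2) - 1.282
z_β = 0.27 · 7.937 - 1.282
z_β = 0.862

Power = Φ(z_β) = Φ(0.862) ≈ 0.806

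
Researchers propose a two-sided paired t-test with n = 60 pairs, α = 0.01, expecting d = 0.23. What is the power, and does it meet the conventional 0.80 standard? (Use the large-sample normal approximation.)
Power ≈ 0.21; the study is underpowered (power < 0.80)

Power calculation (paired t-test, normal approximation):
z_β = d · √n - z_{α/2}
z_β = 0.23 · √60 - 2.576
z_β = 0.23 · 7.746 - 2.576
z_β = -0.794

Power = Φ(z_β) = Φ(-0.794) ≈ 0.214

Effect size d = 0.23 is small by Cohen's convention (0.2/0.5/0.8).

Threshold: power ≥ 0.80 is conventionally adequate.
Power ≈ 0.21 → the study is underpowered (power < 0.80).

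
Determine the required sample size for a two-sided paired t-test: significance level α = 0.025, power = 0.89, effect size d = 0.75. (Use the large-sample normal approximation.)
n = 22 pairs

Sample size formula (paired t-test, normal approximation):
n = ((z_{α/2} + z_β) / d)²

z_{α/2} = 2.241 (for α = 0.025, two-sided)
z_β = 1.227 (for power = 0.89)
d = 0.75

n = ((2.241 + 1.227) / 0.75)²
n = (4.624)²
n ≈ 21.38
Round up to the next whole number: n = 22 pairs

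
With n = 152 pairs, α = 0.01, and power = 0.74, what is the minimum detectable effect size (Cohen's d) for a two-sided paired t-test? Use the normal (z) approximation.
d ≈ 0.26

Minimum detectable effect (paired t-test, normal approximation):
d = (z_{α/2} + z_β) / √n
d = (2.576 + 0.643) / √152
d = 3.219 / 12.329
d ≈ 0.26

By Cohen's convention (0.2 small / 0.5 medium / 0.8 large): small effect.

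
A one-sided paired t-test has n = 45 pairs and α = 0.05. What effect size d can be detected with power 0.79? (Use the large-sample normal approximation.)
d ≈ 0.37

Minimum detectable effect (paired t-test, normal approximation):
d = (z_α + z_β) / √n
d = (1.645 + 0.806) / √45
d = 2.451 / 6.708
d ≈ 0.37

By Cohen's convention (0.2 small / 0.5 medium / 0.8 large): small effect.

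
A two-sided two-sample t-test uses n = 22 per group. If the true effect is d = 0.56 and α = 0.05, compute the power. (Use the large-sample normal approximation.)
Power ≈ 0.46

Power calculation (two-sample t-test, normal approximation):
z_β = d · √(n/2) - z_{α/2}
z_β = 0.56 · √(22/2) - 1.960
z_β = 0.56 · 3.317 - 1.960
z_β = -0.103

Power = Φ(z_β) = Φ(-0.103) ≈ 0.459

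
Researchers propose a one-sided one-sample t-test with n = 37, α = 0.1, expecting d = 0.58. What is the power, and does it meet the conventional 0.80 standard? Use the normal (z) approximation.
Power ≈ 0.99; the study is adequately powered (power ≥ 0.80)

Power calculation (one-sample t-test, normal approximation):
z_β = d · √n - z_α
z_β = 0.58 · √37 - 1.282
z_β = 0.58 · 6.083 - 1.282
z_β = 2.246

Power = Φ(z_β) = Φ(2.246) ≈ 0.988

Effect size d = 0.58 is medium by Cohen's convention (0.2/0.5/0.8).

Threshold: power ≥ 0.80 is conventionally adequate.
Power ≈ 0.99 → the study is adequately powered (power ≥ 0.80).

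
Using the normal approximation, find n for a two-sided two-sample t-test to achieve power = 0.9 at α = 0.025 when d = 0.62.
n = 65 per group

Sample size formula (two-sample t-test, normal approximation):
n = 2 · ((z_{α/2} + z_β) / d)²

z_{α/2} = 2.241 (for α = 0.025, two-sided)
z_β = 1.282 (for power = 0.9)
d = 0.62

n = 2 · ((2.241 + 1.282) / 0.62)²
n = 2 · (5.682)²
n ≈ 64.57
Round up to the next whole number: n = 65 per group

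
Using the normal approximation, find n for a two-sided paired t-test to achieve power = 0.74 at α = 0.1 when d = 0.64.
n = 13 pairs

Sample size formula (paired t-test, normal approximation):
n = ((z_{α/2} + z_β) / d)²

z_{α/2} = 1.645 (for α = 0.1, two-sided)
z_β = 0.643 (for power = 0.74)
d = 0.64

n = ((1.645 + 0.643) / 0.64)²
n = (3.575)²
n ≈ 12.78
Round up to the next whole number: n = 13 pairs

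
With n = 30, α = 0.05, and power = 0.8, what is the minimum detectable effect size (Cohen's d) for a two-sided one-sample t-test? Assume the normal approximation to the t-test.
d ≈ 0.51

Minimum detectable effect (one-sample t-test, normal approximation):
d = (z_{α/2} + z_β) / √n
d = (1.960 + 0.842) / √30
d = 2.802 / 5.477
d ≈ 0.51

By Cohen's convention (0.2 small / 0.5 medium / 0.8 large): medium effect.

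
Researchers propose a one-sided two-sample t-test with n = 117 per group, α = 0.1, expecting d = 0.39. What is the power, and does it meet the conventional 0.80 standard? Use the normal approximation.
Power ≈ 0.96; the study is adequately powered (power ≥ 0.80)

Power calculation (two-sample t-test, normal approximation):
z_β = d · √(n/2) - z_α
z_β = 0.39 · √(117/2) - 1.282
z_β = 0.39 · 7.649 - 1.282
z_β = 1.701

Power = Φ(z_β) = Φ(1.701) ≈ 0.956

Effect size d = 0.39 is small by Cohen's convention (0.2/0.5/0.8).

Threshold: power ≥ 0.80 is conventionally adequate.
Power ≈ 0.96 → the study is adequately powered (power ≥ 0.80).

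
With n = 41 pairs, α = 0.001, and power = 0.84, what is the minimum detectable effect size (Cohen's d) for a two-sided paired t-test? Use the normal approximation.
d ≈ 0.67

Minimum detectable effect (paired t-test, normal approximation):
d = (z_{α/2} + z_β) / √n
d = (3.291 + 0.994) / √41
d = 4.285 / 6.403
d ≈ 0.67

By Cohen's convention (0.2 small / 0.5 medium / 0.8 large): medium effect.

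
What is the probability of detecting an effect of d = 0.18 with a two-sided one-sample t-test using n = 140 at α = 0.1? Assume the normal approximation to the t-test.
Power ≈ 0.69

Power calculation (one-sample t-test, normal approximation):
z_β = d · √n - z_{α/2}
z_β = 0.18 · √140 - 1.645
z_β = 0.18 · 11.832 - 1.645
z_β = 0.485

Power = Φ(z_β) = Φ(0.485) ≈ 0.686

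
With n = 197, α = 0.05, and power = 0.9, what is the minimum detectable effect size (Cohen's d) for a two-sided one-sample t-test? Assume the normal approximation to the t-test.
d ≈ 0.23

Minimum detectable effect (one-sample t-test, normal approximation):
d = (z_{α/2} + z_β) / √n
d = (1.960 + 1.282) / √197
d = 3.242 / 14.036
d ≈ 0.23

By Cohen's convention (0.2 small / 0.5 medium / 0.8 large): small effect.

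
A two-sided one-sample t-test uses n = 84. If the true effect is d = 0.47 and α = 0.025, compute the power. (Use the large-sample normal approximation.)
Power ≈ 0.98

Power calculation (one-sample t-test, normal approximation):
z_β = d · √n - z_{α/2}
z_β = 0.47 · √84 - 2.241
z_β = 0.47 · 9.165 - 2.241
z_β = 2.066

Power = Φ(z_β) = Φ(2.066) ≈ 0.981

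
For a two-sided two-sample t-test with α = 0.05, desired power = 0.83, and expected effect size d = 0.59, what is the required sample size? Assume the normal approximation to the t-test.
n = 49 per group

Sample size formula (two-sample t-test, normal approximation):
n = 2 · ((z_{α/2} + z_β) / d)²

z_{α/2} = 1.960 (for α = 0.05, two-sided)
z_β = 0.954 (for power = 0.83)
d = 0.59

n = 2 · ((1.960 + 0.954) / 0.59)²
n = 2 · (4.939)²
n ≈ 48.79
Round up to the next whole number: n = 49 per group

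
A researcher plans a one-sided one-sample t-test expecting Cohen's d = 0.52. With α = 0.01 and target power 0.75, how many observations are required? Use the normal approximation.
n = 34

Sample size formula (one-sample t-test, normal approximation):
n = ((z_α + z_β) / d)²

z_α = 2.326 (for α = 0.01, one-sided)
z_β = 0.674 (for power = 0.75)
d = 0.52

n = ((2.326 + 0.674) / 0.52)²
n = (5.769)²
n ≈ 33.28
Round up to the next whole number: n = 34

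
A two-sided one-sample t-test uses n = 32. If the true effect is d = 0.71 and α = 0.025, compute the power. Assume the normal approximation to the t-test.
Power ≈ 0.96

Power calculation (one-sample t-test, normal approximation):
z_β = d · √n - z_{α/2}
z_β = 0.71 · √32 - 2.241
z_β = 0.71 · 5.657 - 2.241
z_β = 1.775

Power = Φ(z_β) = Φ(1.775) ≈ 0.962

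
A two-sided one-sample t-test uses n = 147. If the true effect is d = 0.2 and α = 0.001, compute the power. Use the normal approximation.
Power ≈ 0.19

Power calculation (one-sample t-test, normal approximation):
z_β = d · √n - z_{α/2}
z_β = 0.2 · √147 - 3.291
z_β = 0.2 · 12.124 - 3.291
z_β = -0.866

Power = Φ(z_β) = Φ(-0.866) ≈ 0.193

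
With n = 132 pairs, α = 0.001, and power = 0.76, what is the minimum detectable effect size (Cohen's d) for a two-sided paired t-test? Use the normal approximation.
d ≈ 0.35

Minimum detectable effect (paired t-test, normal approximation):
d = (z_{α/2} + z_β) / √n
d = (3.291 + 0.706) / √132
d = 3.997 / 11.489
d ≈ 0.35

By Cohen's convention (0.2 small / 0.5 medium / 0.8 large): small effect.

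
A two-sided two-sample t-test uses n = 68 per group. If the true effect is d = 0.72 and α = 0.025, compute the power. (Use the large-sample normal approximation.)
Power ≈ 0.97

Power calculation (two-sample t-test, normal approximation):
z_β = d · √(n/2) - z_{α/2}
z_β = 0.72 · √(68/2) - 2.241
z_β = 0.72 · 5.831 - 2.241
z_β = 1.957

Power = Φ(z_β) = Φ(1.957) ≈ 0.975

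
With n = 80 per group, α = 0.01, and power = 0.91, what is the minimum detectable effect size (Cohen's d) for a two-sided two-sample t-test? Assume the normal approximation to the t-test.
d ≈ 0.62

Minimum detectable effect (two-sample t-test, normal approximation):
d = (z_{α/2} + z_β) / √(n/2)
d = (2.576 + 1.341) / √(80/2)
d = 3.917 / 6.325
d ≈ 0.62

By Cohen's convention (0.2 small / 0.5 medium / 0.8 large): medium effect.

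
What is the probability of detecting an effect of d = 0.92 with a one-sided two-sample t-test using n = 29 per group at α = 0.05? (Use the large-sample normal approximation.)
Power ≈ 0.97

Power calculation (two-sample t-test, normal approximation):
z_β = d · √(n/2) - z_α
z_β = 0.92 · √(29/2) - 1.645
z_β = 0.92 · 3.808 - 1.645
z_β = 1.858

Power = Φ(z_β) = Φ(1.858) ≈ 0.968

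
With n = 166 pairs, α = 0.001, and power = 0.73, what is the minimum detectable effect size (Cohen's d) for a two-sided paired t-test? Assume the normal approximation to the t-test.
d ≈ 0.30

Minimum detectable effect (paired t-test, normal approximation):
d = (z_{α/2} + z_β) / √n
d = (3.291 + 0.613) / √166
d = 3.903 / 12.884
d ≈ 0.30

By Cohen's convention (0.2 small / 0.5 medium / 0.8 large): small effect.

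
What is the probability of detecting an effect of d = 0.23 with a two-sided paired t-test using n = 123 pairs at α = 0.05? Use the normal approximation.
Power ≈ 0.72

Power calculation (paired t-test, normal approximation):
z_β = d · √n - z_{α/2}
z_β = 0.23 · √123 - 1.960
z_β = 0.23 · 11.091 - 1.960
z_β = 0.591

Power = Φ(z_β) = Φ(0.591) ≈ 0.723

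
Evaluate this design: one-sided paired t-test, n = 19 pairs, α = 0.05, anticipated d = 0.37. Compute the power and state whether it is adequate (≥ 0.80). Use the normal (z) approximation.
Power ≈ 0.49; the study is underpowered (power < 0.80)

Power calculation (paired t-test, normal approximation):
z_β = d · √n - z_α
z_β = 0.37 · √19 - 1.645
z_β = 0.37 · 4.359 - 1.645
z_β = -0.032

Power = Φ(z_β) = Φ(-0.032) ≈ 0.487

Effect size d = 0.37 is small by Cohen's convention (0.2/0.5/0.8).

Threshold: power ≥ 0.80 is conventionally adequate.
Power ≈ 0.49 → the study is underpowered (power < 0.80).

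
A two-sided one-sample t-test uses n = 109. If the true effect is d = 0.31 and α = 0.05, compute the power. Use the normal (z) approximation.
Power ≈ 0.90

Power calculation (one-sample t-test, normal approximation):
z_β = d · √n - z_{α/2}
z_β = 0.31 · √109 - 1.960
z_β = 0.31 · 10.440 - 1.960
z_β = 1.277

Power = Φ(z_β) = Φ(1.277) ≈ 0.899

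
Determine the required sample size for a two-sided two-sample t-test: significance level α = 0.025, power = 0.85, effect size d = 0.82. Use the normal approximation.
n = 32 per group

Sample size formula (two-sample t-test, normal approximation):
n = 2 · ((z_{α/2} + z_β) / d)²

z_{α/2} = 2.241 (for α = 0.025, two-sided)
z_β = 1.036 (for power = 0.85)
d = 0.82

n = 2 · ((2.241 + 1.036) / 0.82)²
n = 2 · (3.996)²
n ≈ 31.94
Round up to the next whole number: n = 32 per group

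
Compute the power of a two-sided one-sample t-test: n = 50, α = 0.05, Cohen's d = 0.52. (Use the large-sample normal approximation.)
Power ≈ 0.96

Power calculation (one-sample t-test, normal approximation):
z_β = d · √n - z_{α/2}
z_β = 0.52 · √50 - 1.960
z_β = 0.52 · 7.071 - 1.960
z_β = 1.717

Power = Φ(z_β) = Φ(1.717) ≈ 0.957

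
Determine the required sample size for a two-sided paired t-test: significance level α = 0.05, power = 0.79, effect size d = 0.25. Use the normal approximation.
n = 123 pairs

Sample size formula (paired t-test, normal approximation):
n = ((z_{α/2} + z_β) / d)²

z_{α/2} = 1.960 (for α = 0.05, two-sided)
z_β = 0.806 (for power = 0.79)
d = 0.25

n = ((1.960 + 0.806) / 0.25)²
n = (11.064)²
n ≈ 122.41
Round up to the next whole number: n = 123 pairs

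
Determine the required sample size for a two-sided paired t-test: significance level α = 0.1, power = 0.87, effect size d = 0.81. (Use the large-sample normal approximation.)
n = 12 pairs

Sample size formula (paired t-test, normal approximation):
n = ((z_{α/2} + z_β) / d)²

z_{α/2} = 1.645 (for α = 0.1, two-sided)
z_β = 1.126 (for power = 0.87)
d = 0.81

n = ((1.645 + 1.126) / 0.81)²
n = (3.421)²
n ≈ 11.70
Round up to the next whole number: n = 12 pairs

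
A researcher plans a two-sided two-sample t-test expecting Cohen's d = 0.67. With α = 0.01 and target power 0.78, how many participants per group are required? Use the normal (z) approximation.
n = 50 per group

Sample size formula (two-sample t-test, normal approximation):
n = 2 · ((z_{α/2} + z_β) / d)²

z_{α/2} = 2.576 (for α = 0.01, two-sided)
z_β = 0.772 (for power = 0.78)
d = 0.67

n = 2 · ((2.576 + 0.772) / 0.67)²
n = 2 · (4.997)²
n ≈ 49.94
Round up to the next whole number: n = 50 per group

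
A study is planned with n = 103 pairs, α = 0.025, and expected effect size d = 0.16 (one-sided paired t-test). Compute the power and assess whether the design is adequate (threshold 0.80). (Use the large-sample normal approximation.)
Power ≈ 0.37; the study is underpowered (power < 0.80)

Power calculation (paired t-test, normal approximation):
z_β = d · √n - z_α
z_β = 0.16 · √103 - 1.960
z_β = 0.16 · 10.149 - 1.960
z_β = -0.336

Power = Φ(z_β) = Φ(-0.336) ≈ 0.368

Effect size d = 0.16 is very small by Cohen's convention (0.2/0.5/0.8).

Threshold: power ≥ 0.80 is conventionally adequate.
Power ≈ 0.37 → the study is underpowered (power < 0.80).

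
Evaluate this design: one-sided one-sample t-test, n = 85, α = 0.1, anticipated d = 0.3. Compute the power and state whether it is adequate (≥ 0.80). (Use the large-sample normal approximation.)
Power ≈ 0.93; the study is adequately powered (power ≥ 0.80)

Power calculation (one-sample t-test, normal approximation):
z_β = d · √n - z_α
z_β = 0.3 · √85 - 1.282
z_β = 0.3 · 9.220 - 1.282
z_β = 1.484

Power = Φ(z_β) = Φ(1.484) ≈ 0.931

Effect size d = 0.3 is small by Cohen's convention (0.2/0.5/0.8).

Threshold: power ≥ 0.80 is conventionally adequate.
Power ≈ 0.93 → the study is adequately powered (power ≥ 0.80).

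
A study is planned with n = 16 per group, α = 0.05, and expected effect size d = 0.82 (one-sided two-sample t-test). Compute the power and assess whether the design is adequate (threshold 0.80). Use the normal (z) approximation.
Power ≈ 0.75; the study is underpowered (power < 0.80)

Power calculation (two-sample t-test, normal approximation):
z_β = d · √(n/2) - z_α
z_β = 0.82 · √(16/2) - 1.645
z_β = 0.82 · 2.828 - 1.645
z_β = 0.674

Power = Φ(z_β) = Φ(0.674) ≈ 0.750

Effect size d = 0.82 is large by Cohen's convention (0.2/0.5/0.8).

Threshold: power ≥ 0.80 is conventionally adequate.
Power ≈ 0.75 → the study is underpowered (power < 0.80).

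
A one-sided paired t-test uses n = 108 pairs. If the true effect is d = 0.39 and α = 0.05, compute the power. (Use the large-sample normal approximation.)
Power ≈ 0.99

Power calculation (paired t-test, normal approximation):
z_β = d · √n - z_α
z_β = 0.39 · √108 - 1.645
z_β = 0.39 · 10.392 - 1.645
z_β = 2.408

Power = Φ(z_β) = Φ(2.408) ≈ 0.992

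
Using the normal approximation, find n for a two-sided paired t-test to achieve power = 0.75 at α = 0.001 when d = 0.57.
n = 49 pairs

Sample size formula (paired t-test, normal approximation):
n = ((z_{α/2} + z_β) / d)²

z_{α/2} = 3.291 (for α = 0.001, two-sided)
z_β = 0.674 (for power = 0.75)
d = 0.57

n = ((3.291 + 0.674) / 0.57)²
n = (6.956)²
n ≈ 48.39
Round up to the next whole number: n = 49 pairs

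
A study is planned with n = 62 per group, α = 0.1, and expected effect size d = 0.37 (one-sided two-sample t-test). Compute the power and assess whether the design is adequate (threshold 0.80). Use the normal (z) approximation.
Power ≈ 0.78; the study is underpowered (power < 0.80)

Power calculation (two-sample t-test, normal approximation):
z_β = d · √(n/2) - z_α
z_β = 0.37 · √(62/2) - 1.282
z_β = 0.37 · 5.568 - 1.282
z_β = 0.779

Power = Φ(z_β) = Φ(0.779) ≈ 0.782

Effect size d = 0.37 is small by Cohen's convention (0.2/0.5/0.8).

Threshold: power ≥ 0.80 is conventionally adequate.
Power ≈ 0.78 → the study is underpowered (power < 0.80).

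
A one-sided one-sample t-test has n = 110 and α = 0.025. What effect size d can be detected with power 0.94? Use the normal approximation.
d ≈ 0.34

Minimum detectable effect (one-sample t-test, normal approximation):
d = (z_α + z_β) / √n
d = (1.960 + 1.555) / √110
d = 3.515 / 10.488
d ≈ 0.34

By Cohen's convention (0.2 small / 0.5 medium / 0.8 large): small effect.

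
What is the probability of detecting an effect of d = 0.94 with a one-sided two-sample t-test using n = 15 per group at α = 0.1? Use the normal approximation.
Power ≈ 0.90

Power calculation (two-sample t-test, normal approximation):
z_β = d · √(n/2) - z_α
z_β = 0.94 · √(15/2) - 1.282
z_β = 0.94 · 2.739 - 1.282
z_β = 1.293

Power = Φ(z_β) = Φ(1.293) ≈ 0.902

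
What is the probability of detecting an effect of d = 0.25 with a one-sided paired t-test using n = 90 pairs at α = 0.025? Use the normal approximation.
Power ≈ 0.66

Power calculation (paired t-test, normal approximation):
z_β = d · √n - z_α
z_β = 0.25 · √90 - 1.960
z_β = 0.25 · 9.487 - 1.960
z_β = 0.412

Power = Φ(z_β) = Φ(0.412) ≈ 0.660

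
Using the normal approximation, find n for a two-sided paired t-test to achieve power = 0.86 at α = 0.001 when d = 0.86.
n = 26 pairs

Sample size formula (paired t-test, normal approximation):
n = ((z_{α/2} + z_β) / d)²

z_{α/2} = 3.291 (for α = 0.001, two-sided)
z_β = 1.080 (for power = 0.86)
d = 0.86

n = ((3.291 + 1.080) / 0.86)²
n = (5.083)²
n ≈ 25.84
Round up to the next whole number: n = 26 pairs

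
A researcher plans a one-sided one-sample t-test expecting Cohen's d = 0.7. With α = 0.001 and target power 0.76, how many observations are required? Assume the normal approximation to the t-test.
n = 30

Sample size formula (one-sample t-test, normal approximation):
n = ((z_α + z_β) / d)²

z_α = 3.090 (for α = 0.001, one-sided)
z_β = 0.706 (for power = 0.76)
d = 0.7

n = ((3.090 + 0.706) / 0.7)²
n = (5.423)²
n ≈ 29.41
Round up to the next whole number: n = 30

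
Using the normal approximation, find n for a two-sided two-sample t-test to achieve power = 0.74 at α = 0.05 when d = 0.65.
n = 33 per group

Sample size formula (two-sample t-test, normal approximation):
n = 2 · ((z_{α/2} + z_β) / d)²

z_{α/2} = 1.960 (for α = 0.05, two-sided)
z_β = 0.643 (for power = 0.74)
d = 0.65

n = 2 · ((1.960 + 0.643) / 0.65)²
n = 2 · (4.005)²
n ≈ 32.08
Round up to the next whole number: n = 33 per group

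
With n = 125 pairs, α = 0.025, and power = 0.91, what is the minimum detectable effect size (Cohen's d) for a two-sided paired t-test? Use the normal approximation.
d ≈ 0.32

Minimum detectable effect (paired t-test, normal approximation):
d = (z_{α/2} + z_β) / √n
d = (2.241 + 1.341) / √125
d = 3.582 / 11.180
d ≈ 0.32

By Cohen's convention (0.2 small / 0.5 medium / 0.8 large): small effect.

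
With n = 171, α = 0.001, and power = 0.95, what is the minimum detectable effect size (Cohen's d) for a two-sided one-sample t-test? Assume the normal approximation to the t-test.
d ≈ 0.38

Minimum detectable effect (one-sample t-test, normal approximation):
d = (z_{α/2} + z_β) / √n
d = (3.291 + 1.645) / √171
d = 4.935 / 13.077
d ≈ 0.38

By Cohen's convention (0.2 small / 0.5 medium / 0.8 large): small effect.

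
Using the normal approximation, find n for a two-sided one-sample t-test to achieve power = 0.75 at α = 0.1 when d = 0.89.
n = 7

Sample size formula (one-sample t-test, normal approximation):
n = ((z_{α/2} + z_β) / d)²

z_{α/2} = 1.645 (for α = 0.1, two-sided)
z_β = 0.674 (for power = 0.75)
d = 0.89

n = ((1.645 + 0.674) / 0.89)²
n = (2.606)²
n ≈ 6.79
Round up to the next whole number: n = 7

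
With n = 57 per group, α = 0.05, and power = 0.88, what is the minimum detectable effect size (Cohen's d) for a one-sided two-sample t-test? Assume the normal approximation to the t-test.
d ≈ 0.53

Minimum detectable effect (two-sample t-test, normal approximation):
d = (z_α + z_β) / √(n/2)
d = (1.645 + 1.175) / √(57/2)
d = 2.820 / 5.339
d ≈ 0.53

By Cohen's convention (0.2 small / 0.5 medium / 0.8 large): medium effect.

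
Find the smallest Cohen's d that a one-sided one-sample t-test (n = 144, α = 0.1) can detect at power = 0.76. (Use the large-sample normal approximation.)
d ≈ 0.17

Minimum detectable effect (one-sample t-test, normal approximation):
d = (z_α + z_β) / √n
d = (1.282 + 0.706) / √144
d = 1.988 / 12.000
d ≈ 0.17

By Cohen's convention (0.2 small / 0.5 medium / 0.8 large): very small effect.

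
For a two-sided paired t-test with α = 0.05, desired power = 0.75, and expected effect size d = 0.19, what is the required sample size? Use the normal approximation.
n = 193 pairs

Sample size formula (paired t-test, normal approximation):
n = ((z_{α/2} + z_β) / d)²

z_{α/2} = 1.960 (for α = 0.05, two-sided)
z_β = 0.674 (for power = 0.75)
d = 0.19

n = ((1.960 + 0.674) / 0.19)²
n = (13.863)²
n ≈ 192.18
Round up to the next whole number: n = 193 pairs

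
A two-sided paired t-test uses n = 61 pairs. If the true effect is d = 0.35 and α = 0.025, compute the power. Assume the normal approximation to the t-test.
Power ≈ 0.69

Power calculation (paired t-test, normal approximation):
z_β = d · √n - z_{α/2}
z_β = 0.35 · √61 - 2.241
z_β = 0.35 · 7.810 - 2.241
z_β = 0.492

Power = Φ(z_β) = Φ(0.492) ≈ 0.689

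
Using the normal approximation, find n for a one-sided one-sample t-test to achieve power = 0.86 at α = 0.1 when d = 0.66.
n = 13

Sample size formula (one-sample t-test, normal approximation):
n = ((z_α + z_β) / d)²

z_α = 1.282 (for α = 0.1, one-sided)
z_β = 1.080 (for power = 0.86)
d = 0.66

n = ((1.282 + 1.080) / 0.66)²
n = (3.579)²
n ≈ 12.81
Round up to the next whole number: n = 13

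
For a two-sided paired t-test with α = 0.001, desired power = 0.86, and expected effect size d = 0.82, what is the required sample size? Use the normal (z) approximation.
n = 29 pairs

Sample size formula (paired t-test, normal approximation):
n = ((z_{α/2} + z_β) / d)²

z_{α/2} = 3.291 (for α = 0.001, two-sided)
z_β = 1.080 (for power = 0.86)
d = 0.82

n = ((3.291 + 1.080) / 0.82)²
n = (5.330)²
n ≈ 28.41
Round up to the next whole number: n = 29 pairs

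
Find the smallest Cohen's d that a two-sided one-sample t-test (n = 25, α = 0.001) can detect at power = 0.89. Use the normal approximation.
d ≈ 0.90

Minimum detectable effect (one-sample t-test, normal approximation):
d = (z_{α/2} + z_β) / √n
d = (3.291 + 1.227) / √25
d = 4.517 / 5.000
d ≈ 0.90

By Cohen's convention (0.2 small / 0.5 medium / 0.8 large): large effect.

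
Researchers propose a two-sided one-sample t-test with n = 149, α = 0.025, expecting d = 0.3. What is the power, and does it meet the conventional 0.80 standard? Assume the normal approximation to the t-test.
Power ≈ 0.92; the study is adequately powered (power ≥ 0.80)

Power calculation (one-sample t-test, normal approximation):
z_β = d · √n - z_{α/2}
z_β = 0.3 · √149 - 2.241
z_β = 0.3 · 12.207 - 2.241
z_β = 1.421

Power = Φ(z_β) = Φ(1.421) ≈ 0.922

Effect size d = 0.3 is small by Cohen's convention (0.2/0.5/0.8).

Threshold: power ≥ 0.80 is conventionally adequate.
Power ≈ 0.92 → the study is adequately powered (power ≥ 0.80).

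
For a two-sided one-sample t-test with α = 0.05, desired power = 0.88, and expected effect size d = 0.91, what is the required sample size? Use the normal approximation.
n = 12

Sample size formula (one-sample t-test, normal approximation):
n = ((z_{α/2} + z_β) / d)²

z_{α/2} = 1.960 (for α = 0.05, two-sided)
z_β = 1.175 (for power = 0.88)
d = 0.91

n = ((1.960 + 1.175) / 0.91)²
n = (3.445)²
n ≈ 11.87
Round up to the next whole number: n = 12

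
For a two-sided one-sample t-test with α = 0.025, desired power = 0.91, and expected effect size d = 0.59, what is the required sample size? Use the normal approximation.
n = 37

Sample size formula (one-sample t-test, normal approximation):
n = ((z_{α/2} + z_β) / d)²

z_{α/2} = 2.241 (for α = 0.025, two-sided)
z_β = 1.341 (for power = 0.91)
d = 0.59

n = ((2.241 + 1.341) / 0.59)²
n = (6.071)²
n ≈ 36.86
Round up to the next whole number: n = 37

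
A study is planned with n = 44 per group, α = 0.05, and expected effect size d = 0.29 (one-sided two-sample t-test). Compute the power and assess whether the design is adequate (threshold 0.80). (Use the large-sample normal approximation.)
Power ≈ 0.39; the study is underpowered (power < 0.80)

Power calculation (two-sample t-test, normal approximation):
z_β = d · √(n/2) - z_α
z_β = 0.29 · √(44/2) - 1.645
z_β = 0.29 · 4.690 - 1.645
z_β = -0.285

Power = Φ(z_β) = Φ(-0.285) ≈ 0.388

Effect size d = 0.29 is small by Cohen's convention (0.2/0.5/0.8).

Threshold: power ≥ 0.80 is conventionally adequate.
Power ≈ 0.39 → the study is underpowered (power < 0.80).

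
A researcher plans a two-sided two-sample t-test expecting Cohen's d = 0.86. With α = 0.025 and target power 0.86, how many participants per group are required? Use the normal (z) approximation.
n = 30 per group

Sample size formula (two-sample t-test, normal approximation):
n = 2 · ((z_{α/2} + z_β) / d)²

z_{α/2} = 2.241 (for α = 0.025, two-sided)
z_β = 1.080 (for power = 0.86)
d = 0.86

n = 2 · ((2.241 + 1.080) / 0.86)²
n = 2 · (3.862)²
n ≈ 29.83
Round up to the next whole number: n = 30 per group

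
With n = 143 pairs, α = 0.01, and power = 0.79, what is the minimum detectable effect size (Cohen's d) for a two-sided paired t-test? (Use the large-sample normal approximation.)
d ≈ 0.28

Minimum detectable effect (paired t-test, normal approximation):
d = (z_{α/2} + z_β) / √n
d = (2.576 + 0.806) / √143
d = 3.382 / 11.958
d ≈ 0.28

By Cohen's convention (0.2 small / 0.5 medium / 0.8 large): small effect.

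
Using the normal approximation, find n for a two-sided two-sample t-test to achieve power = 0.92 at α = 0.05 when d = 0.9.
n = 28 per group

Sample size formula (two-sample t-test, normal approximation):
n = 2 · ((z_{α/2} + z_β) / d)²

z_{α/2} = 1.960 (for α = 0.05, two-sided)
z_β = 1.405 (for power = 0.92)
d = 0.9

n = 2 · ((1.960 + 1.405) / 0.9)²
n = 2 · (3.739)²
n ≈ 27.96
Round up to the next whole number: n = 28 per group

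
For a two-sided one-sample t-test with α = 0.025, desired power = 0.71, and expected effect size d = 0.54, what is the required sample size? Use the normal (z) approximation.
n = 27

Sample size formula (one-sample t-test, normal approximation):
n = ((z_{α/2} + z_β) / d)²

z_{α/2} = 2.241 (for α = 0.025, two-sided)
z_β = 0.553 (for power = 0.71)
d = 0.54

n = ((2.241 + 0.553) / 0.54)²
n = (5.174)²
n ≈ 26.77
Round up to the next whole number: n = 27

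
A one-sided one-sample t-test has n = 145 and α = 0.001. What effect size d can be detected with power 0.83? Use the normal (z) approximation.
d ≈ 0.34

Minimum detectable effect (one-sample t-test, normal approximation):
d = (z_α + z_β) / √n
d = (3.090 + 0.954) / √145
d = 4.044 / 12.042
d ≈ 0.34

By Cohen's convention (0.2 small / 0.5 medium / 0.8 large): small effect.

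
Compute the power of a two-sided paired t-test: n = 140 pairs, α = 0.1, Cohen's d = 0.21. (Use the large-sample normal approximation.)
Power ≈ 0.80

Power calculation (paired t-test, normal approximation):
z_β = d · √n - z_{α/2}
z_β = 0.21 · √140 - 1.645
z_β = 0.21 · 11.832 - 1.645
z_β = 0.840

Power = Φ(z_β) = Φ(0.840) ≈ 0.800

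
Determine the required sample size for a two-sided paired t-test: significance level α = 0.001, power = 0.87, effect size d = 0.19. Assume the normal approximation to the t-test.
n = 541 pairs

Sample size formula (paired t-test, normal approximation):
n = ((z_{α/2} + z_β) / d)²

z_{α/2} = 3.291 (for α = 0.001, two-sided)
z_β = 1.126 (for power = 0.87)
d = 0.19

n = ((3.291 + 1.126) / 0.19)²
n = (23.247)²
n ≈ 540.42
Round up to the next whole number: n = 541 pairs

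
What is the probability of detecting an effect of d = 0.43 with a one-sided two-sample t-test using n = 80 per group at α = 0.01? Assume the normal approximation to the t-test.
Power ≈ 0.65

Power calculation (two-sample t-test, normal approximation):
z_β = d · √(n/2) - z_α
z_β = 0.43 · √(80/2) - 2.326
z_β = 0.43 · 6.325 - 2.326
z_β = 0.393

Power = Φ(z_β) = Φ(0.393) ≈ 0.653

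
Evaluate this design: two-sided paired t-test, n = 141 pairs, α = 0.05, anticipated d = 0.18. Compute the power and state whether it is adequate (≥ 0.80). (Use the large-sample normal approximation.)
Power ≈ 0.57; the study is underpowered (power < 0.80)

Power calculation (paired t-test, normal approximation):
z_β = d · √n - z_{α/2}
z_β = 0.18 · √141 - 1.960
z_β = 0.18 · 11.874 - 1.960
z_β = 0.177

Power = Φ(z_β) = Φ(0.177) ≈ 0.570

Effect size d = 0.18 is very small by Cohen's convention (0.2/0.5/0.8).

Threshold: power ≥ 0.80 is conventionally adequate.
Power ≈ 0.57 → the study is underpowered (power < 0.80).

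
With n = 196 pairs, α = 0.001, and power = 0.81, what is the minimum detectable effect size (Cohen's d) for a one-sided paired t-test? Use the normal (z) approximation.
d ≈ 0.28

Minimum detectable effect (paired t-test, normal approximation):
d = (z_α + z_β) / √n
d = (3.090 + 0.878) / √196
d = 3.968 / 14.000
d ≈ 0.28

By Cohen's convention (0.2 small / 0.5 medium / 0.8 large): small effect.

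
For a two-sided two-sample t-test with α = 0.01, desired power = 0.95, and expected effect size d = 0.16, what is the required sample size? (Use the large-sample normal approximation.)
n = 1392 per group

Sample size formula (two-sample t-test, normal approximation):
n = 2 · ((z_{α/2} + z_β) / d)²

z_{α/2} = 2.576 (for α = 0.01, two-sided)
z_β = 1.645 (for power = 0.95)
d = 0.16

n = 2 · ((2.576 + 1.645) / 0.16)²
n = 2 · (26.381)²
n ≈ 1391.91
Round up to the next whole number: n = 1392 per group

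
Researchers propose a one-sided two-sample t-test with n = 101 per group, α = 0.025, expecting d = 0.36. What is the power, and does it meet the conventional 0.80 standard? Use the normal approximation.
Power ≈ 0.73; the study is underpowered (power < 0.80)

Power calculation (two-sample t-test, normal approximation):
z_β = d · √(n/2) - z_α
z_β = 0.36 · √(101/2) - 1.960
z_β = 0.36 · 7.106 - 1.960
z_β = 0.598

Power = Φ(z_β) = Φ(0.598) ≈ 0.725

Effect size d = 0.36 is small by Cohen's convention (0.2/0.5/0.8).

Threshold: power ≥ 0.80 is conventionally adequate.
Power ≈ 0.73 → the study is underpowered (power < 0.80).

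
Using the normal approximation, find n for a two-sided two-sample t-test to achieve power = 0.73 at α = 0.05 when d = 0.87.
n = 18 per group

Sample size formula (two-sample t-test, normal approximation):
n = 2 · ((z_{α/2} + z_β) / d)²

z_{α/2} = 1.960 (for α = 0.05, two-sided)
z_β = 0.613 (for power = 0.73)
d = 0.87

n = 2 · ((1.960 + 0.613) / 0.87)²
n = 2 · (2.957)²
n ≈ 17.49
Round up to the next whole number: n = 18 per group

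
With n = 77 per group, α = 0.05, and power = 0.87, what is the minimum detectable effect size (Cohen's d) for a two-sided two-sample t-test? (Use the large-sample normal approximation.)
d ≈ 0.50

Minimum detectable effect (two-sample t-test, normal approximation):
d = (z_{α/2} + z_β) / √(n/2)
d = (1.960 + 1.126) / √(77/2)
d = 3.086 / 6.205
d ≈ 0.50

By Cohen's convention (0.2 small / 0.5 medium / 0.8 large): medium effect.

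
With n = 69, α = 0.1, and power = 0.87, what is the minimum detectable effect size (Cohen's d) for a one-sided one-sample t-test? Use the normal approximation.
d ≈ 0.29

Minimum detectable effect (one-sample t-test, normal approximation):
d = (z_α + z_β) / √n
d = (1.282 + 1.126) / √69
d = 2.408 / 8.307
d ≈ 0.29

By Cohen's convention (0.2 small / 0.5 medium / 0.8 large): small effect.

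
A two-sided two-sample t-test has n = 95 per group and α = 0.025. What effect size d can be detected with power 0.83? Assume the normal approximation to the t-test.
d ≈ 0.46

Minimum detectable effect (two-sample t-test, normal approximation):
d = (z_{α/2} + z_β) / √(n/2)
d = (2.241 + 0.954) / √(95/2)
d = 3.196 / 6.892
d ≈ 0.46

By Cohen's convention (0.2 small / 0.5 medium / 0.8 large): small effect.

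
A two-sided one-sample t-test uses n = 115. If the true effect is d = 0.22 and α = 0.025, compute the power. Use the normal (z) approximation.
Power ≈ 0.55

Power calculation (one-sample t-test, normal approximation):
z_β = d · √n - z_{α/2}
z_β = 0.22 · √115 - 2.241
z_β = 0.22 · 10.724 - 2.241
z_β = 0.118

Power = Φ(z_β) = Φ(0.118) ≈ 0.547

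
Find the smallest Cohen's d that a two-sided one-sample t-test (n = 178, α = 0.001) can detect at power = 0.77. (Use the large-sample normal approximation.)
d ≈ 0.30

Minimum detectable effect (one-sample t-test, normal approximation):
d = (z_{α/2} + z_β) / √n
d = (3.291 + 0.739) / √178
d = 4.029 / 13.342
d ≈ 0.30

By Cohen's convention (0.2 small / 0.5 medium / 0.8 large): small effect.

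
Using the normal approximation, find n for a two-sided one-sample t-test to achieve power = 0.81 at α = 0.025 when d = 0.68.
n = 22

Sample size formula (one-sample t-test, normal approximation):
n = ((z_{α/2} + z_β) / d)²

z_{α/2} = 2.241 (for α = 0.025, two-sided)
z_β = 0.878 (for power = 0.81)
d = 0.68

n = ((2.241 + 0.878) / 0.68)²
n = (4.587)²
n ≈ 21.04
Round up to the next whole number: n = 22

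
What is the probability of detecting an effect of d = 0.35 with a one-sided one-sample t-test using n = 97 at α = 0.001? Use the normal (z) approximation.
Power ≈ 0.64

Power calculation (one-sample t-test, normal approximation):
z_β = d · √n - z_α
z_β = 0.35 · √97 - 3.090
z_β = 0.35 · 9.849 - 3.090
z_β = 0.357

Power = Φ(z_β) = Φ(0.357) ≈ 0.639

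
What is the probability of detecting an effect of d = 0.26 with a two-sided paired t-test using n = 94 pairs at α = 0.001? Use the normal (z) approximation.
Power ≈ 0.22

Power calculation (paired t-test, normal approximation):
z_β = d · √n - z_{α/2}
z_β = 0.26 · √94 - 3.291
z_β = 0.26 · 9.695 - 3.291
z_β = -0.770

Power = Φ(z_β) = Φ(-0.770) ≈ 0.221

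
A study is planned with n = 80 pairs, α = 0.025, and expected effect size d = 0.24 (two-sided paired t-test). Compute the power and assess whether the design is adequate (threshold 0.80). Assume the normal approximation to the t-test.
Power ≈ 0.46; the study is underpowered (power < 0.80)

Power calculation (paired t-test, normal approximation):
z_β = d · √n - z_{α/2}
z_β = 0.24 · √80 - 2.241
z_β = 0.24 · 8.944 - 2.241
z_β = -0.095

Power = Φ(z_β) = Φ(-0.095) ≈ 0.462

Effect size d = 0.24 is small by Cohen's convention (0.2/0.5/0.8).

Threshold: power ≥ 0.80 is conventionally adequate.
Power ≈ 0.46 → the study is underpowered (power < 0.80).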